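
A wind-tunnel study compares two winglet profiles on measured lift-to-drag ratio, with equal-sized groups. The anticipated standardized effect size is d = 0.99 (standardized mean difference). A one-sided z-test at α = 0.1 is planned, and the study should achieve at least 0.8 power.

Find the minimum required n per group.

n = 10 per group

For power 0.8 need Φ(δ − z_{0.1}) = 0.8, so δ = z_{0.1} + z_{0.20} = 1.282 + 0.842 = 2.123.
δ = d·√(n/2) ⇒ n = 2(δ/d)² = 2 × (2.123 / 0.99)² = 9.20.
Round up to the next whole unit.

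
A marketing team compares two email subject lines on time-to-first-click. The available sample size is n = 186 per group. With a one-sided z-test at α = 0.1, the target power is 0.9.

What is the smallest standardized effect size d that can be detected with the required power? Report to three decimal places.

d ≈ 0.266

Required noncentrality: δ = z_{0.1} + z_{0.10} = 1.282 + 1.282 = 2.563.
δ = d·√(n/2) ⇒ d = δ/√(n/2) = 2.563/√(186/2) = 0.2658.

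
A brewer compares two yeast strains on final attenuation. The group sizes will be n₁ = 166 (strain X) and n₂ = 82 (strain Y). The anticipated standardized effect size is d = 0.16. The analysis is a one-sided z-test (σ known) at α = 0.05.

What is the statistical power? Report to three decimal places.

Power ≈ 0.323

Noncentrality parameter: δ = d / √(1/n₁ + 1/n₂) = 0.16 / √(1/166 + 1/82) = 1.1854
One-sided α = 0.05 → critical value z_{0.05} = 1.645.
Power = P(Z > 1.645 − δ) = Φ(-0.459) = 0.3229.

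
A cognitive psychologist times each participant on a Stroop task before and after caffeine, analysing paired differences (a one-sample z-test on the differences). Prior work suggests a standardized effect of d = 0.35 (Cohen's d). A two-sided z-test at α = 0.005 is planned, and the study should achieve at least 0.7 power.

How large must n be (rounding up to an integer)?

n = 91

Set Φ(δ − 2.807) = 0.7; then δ − 2.807 = Φ⁻¹(0.7) = 0.524, giving δ = 3.331.
(The Φ(−δ − z_{α/2}) term is vanishingly small for δ > 0 and is dropped in the standard sample-size formula.)
δ = d·√n ⇒ n = (δ/d)² = (3.331 / 0.35)² = 90.60.
Rounding up, n = 91.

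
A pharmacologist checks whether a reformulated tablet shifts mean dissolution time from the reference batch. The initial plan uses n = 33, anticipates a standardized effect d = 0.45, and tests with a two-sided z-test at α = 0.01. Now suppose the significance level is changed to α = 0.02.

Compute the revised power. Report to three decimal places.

Power ≈ 0.602

δ = d·√n = 0.45 × √33 = 2.5851 (unchanged). New critical value: z_{0.01} = 2.326.
Revised power = Φ(δ − 2.326) + Φ(−δ − 2.326) = Φ(0.259) + Φ(-4.911) = 0.6021 + 0.0000 = 0.6021.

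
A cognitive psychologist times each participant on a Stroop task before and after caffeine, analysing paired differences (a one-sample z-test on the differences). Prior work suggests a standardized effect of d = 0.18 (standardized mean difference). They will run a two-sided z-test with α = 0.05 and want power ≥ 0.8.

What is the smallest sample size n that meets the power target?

Set Φ(δ − 1.960) = 0.8; then δ − 1.960 = Φ⁻¹(0.8) = 0.842, giving δ = 2.802.
(For δ > 0 the lower-tail rejection region contributes negligibly to power, so the one-term inversion is standard.)
δ = d·√n ⇒ n = (δ/d)² = (2.802 / 0.18)² = 242.25.
Round up to the next whole unit.

n = 243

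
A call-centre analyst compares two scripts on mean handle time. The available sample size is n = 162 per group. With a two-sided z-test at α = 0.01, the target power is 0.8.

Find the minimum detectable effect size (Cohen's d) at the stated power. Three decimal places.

d ≈ 0.380

Need Φ(δ − 2.576) = 0.8, so δ = 2.576 + 0.842 = 3.417.
(The second rejection-region term Φ(−δ − z_{α/2}) is negligible and dropped.)
δ = d·√(n/2) ⇒ d = δ/√(n/2) = 3.417/√(162/2) = 0.3797.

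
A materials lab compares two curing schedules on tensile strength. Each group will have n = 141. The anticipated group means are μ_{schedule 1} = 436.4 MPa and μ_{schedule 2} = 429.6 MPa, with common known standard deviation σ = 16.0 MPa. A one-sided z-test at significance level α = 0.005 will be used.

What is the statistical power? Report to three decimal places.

Standardized effect: d = |μ_{schedule 1} − μ_{schedule 2}| / σ = |436.4 − 429.6| / 16.0 = 0.4250
Noncentrality parameter: δ = d·√(n/2) = 0.4250 × √(141/2) = 3.5685
Critical value for a one-sided test at α = 0.005: z_α = 2.576.
Power = Φ(δ − 2.576) = Φ(0.993) = 0.8396.

Power ≈ 0.840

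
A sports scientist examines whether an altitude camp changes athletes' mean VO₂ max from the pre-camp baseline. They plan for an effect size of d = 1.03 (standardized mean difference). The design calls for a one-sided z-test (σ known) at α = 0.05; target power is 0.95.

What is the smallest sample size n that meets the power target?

For power 0.95 need Φ(δ − z_{0.05}) = 0.95, so δ = z_{0.05} + z_{0.05} = 1.645 + 1.645 = 3.290.
δ = d·√n ⇒ n = (δ/d)² = (3.290 / 1.03)² = 10.20.
Rounding up, n = 11.

n = 11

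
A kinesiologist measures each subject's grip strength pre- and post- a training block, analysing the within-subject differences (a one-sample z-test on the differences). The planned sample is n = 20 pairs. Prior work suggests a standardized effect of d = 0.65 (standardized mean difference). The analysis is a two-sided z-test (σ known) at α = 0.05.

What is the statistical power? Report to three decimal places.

Noncentrality parameter: δ = d·√n = 0.65 × √20 = 2.9069
Two-sided α = 0.05 → critical value z_{0.025} = 1.960.
Power = Φ(δ − 1.960) + Φ(−δ − 1.960) = Φ(0.947) + Φ(-4.867) = 0.8282 + 0.0000 = 0.8282.

Power ≈ 0.828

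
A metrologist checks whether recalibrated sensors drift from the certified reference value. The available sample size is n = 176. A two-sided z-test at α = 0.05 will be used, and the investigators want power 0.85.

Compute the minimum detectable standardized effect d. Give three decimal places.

d ≈ 0.226

Need Φ(δ − 1.960) = 0.85, so δ = 1.960 + 1.036 = 2.996.
(The second rejection-region term Φ(−δ − z_{α/2}) is negligible and dropped.)
δ = d·√n ⇒ d = δ/√n = 2.996/√176 = 0.2259.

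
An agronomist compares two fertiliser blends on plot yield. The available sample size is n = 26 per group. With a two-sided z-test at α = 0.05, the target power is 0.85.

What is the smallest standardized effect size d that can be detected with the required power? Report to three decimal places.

d ≈ 0.831

Need Φ(δ − 1.960) = 0.85, so δ = 1.960 + 1.036 = 2.996.
(Lower-tail contribution to power is negligible for δ > 0.)
δ = d·√(n/2) ⇒ d = δ/√(n/2) = 2.996/√(26/2) = 0.8311.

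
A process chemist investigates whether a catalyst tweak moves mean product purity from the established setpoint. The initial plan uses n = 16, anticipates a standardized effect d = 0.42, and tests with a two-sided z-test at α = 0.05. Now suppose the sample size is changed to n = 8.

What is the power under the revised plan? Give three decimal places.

With n = 8: δ = d·√n = 0.42 × √8 = 1.1879. Critical value z_{0.025} = 1.960.
Revised power = Φ(δ − 1.960) + Φ(−δ − 1.960) = Φ(-0.772) + Φ(-3.148) = 0.2200 + 0.0008 = 0.2209.

Power ≈ 0.221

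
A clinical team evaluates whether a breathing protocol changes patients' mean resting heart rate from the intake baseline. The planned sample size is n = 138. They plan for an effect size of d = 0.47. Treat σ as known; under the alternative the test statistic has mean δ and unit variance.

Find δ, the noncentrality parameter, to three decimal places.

The noncentrality parameter scales effect size by the design's sample-size factor: δ = d·√n = 0.47 × √138 = 5.5212

δ ≈ 5.521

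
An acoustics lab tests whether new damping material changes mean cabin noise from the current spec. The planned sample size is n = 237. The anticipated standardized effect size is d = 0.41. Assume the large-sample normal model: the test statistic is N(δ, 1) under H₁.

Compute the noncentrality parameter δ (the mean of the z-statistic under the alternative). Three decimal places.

δ ≈ 6.312

The noncentrality parameter scales effect size by the design's sample-size factor: δ = d·√n = 0.41 × √237 = 6.3119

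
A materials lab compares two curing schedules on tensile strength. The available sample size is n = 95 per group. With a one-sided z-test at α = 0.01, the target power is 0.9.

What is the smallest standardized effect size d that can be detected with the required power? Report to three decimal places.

Need Φ(δ − 2.326) = 0.9, so δ = 2.326 + 1.282 = 3.608.
δ = d·√(n/2) ⇒ d = δ/√(n/2) = 3.608/√(95/2) = 0.5235.

d ≈ 0.523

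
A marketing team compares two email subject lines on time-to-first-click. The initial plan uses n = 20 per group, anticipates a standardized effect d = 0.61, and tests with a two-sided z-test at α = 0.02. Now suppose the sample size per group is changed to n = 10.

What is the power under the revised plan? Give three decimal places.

With n = 10 per group: δ = d·√(n/2) = 0.61 × √(10/2) = 1.3640. Critical value z_{0.01} = 2.326.
Revised power = Φ(δ − 2.326) + Φ(−δ − 2.326) = Φ(-0.962) + Φ(-3.690) = 0.1679 + 0.0001 = 0.1680.

Power ≈ 0.168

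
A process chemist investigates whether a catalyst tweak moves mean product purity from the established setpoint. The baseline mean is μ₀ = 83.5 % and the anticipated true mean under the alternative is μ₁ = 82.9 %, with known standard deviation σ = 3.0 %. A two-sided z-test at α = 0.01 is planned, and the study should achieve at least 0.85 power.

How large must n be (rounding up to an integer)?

n = 327

Standardized effect: d = |μ₁ − μ₀| / σ = |82.9 − 83.5| / 3.0 = 0.2000
Set Φ(δ − 2.576) = 0.85; then δ − 2.576 = Φ⁻¹(0.85) = 1.036, giving δ = 3.612.
(The Φ(−δ − z_{α/2}) term is vanishingly small for δ > 0 and is dropped in the standard sample-size formula.)
δ = d·√n ⇒ n = (δ/d)² = (3.612 / 0.2000)² = 326.21.
Rounding up, n = 327.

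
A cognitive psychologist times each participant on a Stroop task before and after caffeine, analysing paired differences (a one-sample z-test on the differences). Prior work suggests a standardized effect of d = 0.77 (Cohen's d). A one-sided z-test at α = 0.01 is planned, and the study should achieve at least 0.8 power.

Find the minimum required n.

For power 0.8 need Φ(δ − z_{0.01}) = 0.8, so δ = z_{0.01} + z_{0.20} = 2.326 + 0.842 = 3.168.
δ = d·√n ⇒ n = (δ/d)² = (3.168 / 0.77)² = 16.93.
Rounding up, n = 17.

n = 17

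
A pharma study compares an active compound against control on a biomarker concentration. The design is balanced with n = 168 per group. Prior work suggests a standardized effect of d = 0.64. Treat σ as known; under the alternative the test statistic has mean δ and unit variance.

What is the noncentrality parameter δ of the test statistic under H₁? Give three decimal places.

δ ≈ 5.866

The noncentrality parameter scales effect size by the design's sample-size factor: δ = d·√(n/2) = 0.64 × √(168/2) = 5.8657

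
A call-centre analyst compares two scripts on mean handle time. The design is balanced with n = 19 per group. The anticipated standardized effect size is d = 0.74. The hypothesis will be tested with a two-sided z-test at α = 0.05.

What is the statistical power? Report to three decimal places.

Noncentrality parameter: δ = d·√(n/2) = 0.74 × √(19/2) = 2.2808
Critical value for a two-sided test at α = 0.05: z_{α/2} = 1.960.
Power = Φ(δ − 1.960) + Φ(−δ − 1.960) = Φ(0.321) + Φ(-4.241) = 0.6258 + 0.0000 = 0.6259.

Power ≈ 0.626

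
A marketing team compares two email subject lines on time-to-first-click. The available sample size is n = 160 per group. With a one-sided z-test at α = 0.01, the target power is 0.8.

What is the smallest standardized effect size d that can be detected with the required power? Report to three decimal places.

Required noncentrality: δ = z_{0.01} + z_{0.20} = 2.326 + 0.842 = 3.168.
δ = d·√(n/2) ⇒ d = δ/√(n/2) = 3.168/√(160/2) = 0.3542.

d ≈ 0.354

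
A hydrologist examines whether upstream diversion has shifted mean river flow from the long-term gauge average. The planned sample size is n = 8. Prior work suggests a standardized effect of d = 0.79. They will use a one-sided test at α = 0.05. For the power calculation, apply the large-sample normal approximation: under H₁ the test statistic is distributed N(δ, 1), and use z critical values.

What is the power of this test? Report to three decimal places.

Power ≈ 0.722

Noncentrality parameter: δ = d·√n = 0.79 × √8 = 2.2345
Critical value for a one-sided test at α = 0.05: z_α = 1.645.
Power = P(Z > 1.645 − δ) = Φ(0.590) = 0.7223.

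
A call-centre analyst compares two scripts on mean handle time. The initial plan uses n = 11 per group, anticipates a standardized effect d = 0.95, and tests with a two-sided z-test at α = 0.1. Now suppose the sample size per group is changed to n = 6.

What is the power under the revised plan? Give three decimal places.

Power ≈ 0.501

With n = 6 per group: δ = d·√(n/2) = 0.95 × √(6/2) = 1.6454. Critical value z_{0.05} = 1.645.
Revised power = Φ(δ − 1.645) + Φ(−δ − 1.645) = Φ(0.001) + Φ(-3.290) = 0.5002 + 0.0005 = 0.5007.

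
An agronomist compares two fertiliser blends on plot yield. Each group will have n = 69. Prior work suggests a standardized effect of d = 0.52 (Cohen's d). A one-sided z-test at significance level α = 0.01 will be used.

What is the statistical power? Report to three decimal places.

Power ≈ 0.767

Noncentrality parameter: δ = d·√(n/2) = 0.52 × √(69/2) = 3.0543
Critical value for a one-sided test at α = 0.01: z_α = 2.326.
Power = P(Z > 2.326 − δ) = Φ(0.728) = 0.7667.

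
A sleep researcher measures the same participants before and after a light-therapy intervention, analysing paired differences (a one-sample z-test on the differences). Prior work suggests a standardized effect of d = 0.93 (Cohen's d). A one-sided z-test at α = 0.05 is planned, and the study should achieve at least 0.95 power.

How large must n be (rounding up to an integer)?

n = 13

Set Φ(δ − 1.645) = 0.95; then δ − 1.645 = Φ⁻¹(0.95) = 1.645, giving δ = 3.290.
δ = d·√n ⇒ n = (δ/d)² = (3.290 / 0.93)² = 12.51.
Rounding up, n = 13.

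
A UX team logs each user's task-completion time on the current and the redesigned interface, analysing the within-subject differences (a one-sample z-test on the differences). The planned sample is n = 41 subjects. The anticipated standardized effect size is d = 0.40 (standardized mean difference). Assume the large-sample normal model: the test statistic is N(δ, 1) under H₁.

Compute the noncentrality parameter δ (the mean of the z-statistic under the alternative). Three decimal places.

The noncentrality parameter scales effect size by the design's sample-size factor: δ = d·√n = 0.40 × √41 = 2.5612

δ ≈ 2.561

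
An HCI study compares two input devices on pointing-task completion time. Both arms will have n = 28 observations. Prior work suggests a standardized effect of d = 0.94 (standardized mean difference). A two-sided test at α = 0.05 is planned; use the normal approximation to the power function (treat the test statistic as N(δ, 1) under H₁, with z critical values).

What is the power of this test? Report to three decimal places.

Power ≈ 0.940

Noncentrality parameter: δ = d·√(n/2) = 0.94 × √(28/2) = 3.5172
Critical value for a two-sided test at α = 0.05: z_{α/2} = 1.960.
Power = Φ(δ − 1.960) + Φ(−δ − 1.960) = Φ(1.557) + Φ(-5.477) = 0.9403 + 0.0000 = 0.9403.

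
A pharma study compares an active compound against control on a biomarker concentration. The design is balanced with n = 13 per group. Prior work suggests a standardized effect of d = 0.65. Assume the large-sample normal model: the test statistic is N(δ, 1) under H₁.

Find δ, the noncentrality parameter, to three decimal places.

δ ≈ 1.657

δ = d·√(n/2) = 0.65 × √(13/2) = 1.6572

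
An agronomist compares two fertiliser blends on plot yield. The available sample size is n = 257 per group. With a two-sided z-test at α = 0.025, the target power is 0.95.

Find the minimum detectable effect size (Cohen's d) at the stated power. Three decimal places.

Required noncentrality: δ = z_{0.0125} + z_{0.05} = 2.241 + 1.645 = 3.886.
(Lower-tail contribution to power is negligible for δ > 0.)
δ = d·√(n/2) ⇒ d = δ/√(n/2) = 3.886/√(257/2) = 0.3428.

d ≈ 0.343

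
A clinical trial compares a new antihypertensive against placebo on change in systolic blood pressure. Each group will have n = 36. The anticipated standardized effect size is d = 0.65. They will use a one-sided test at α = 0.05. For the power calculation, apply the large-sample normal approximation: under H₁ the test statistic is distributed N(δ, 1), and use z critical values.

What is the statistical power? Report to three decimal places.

Noncentrality parameter: δ = d·√(n/2) = 0.65 × √(36/2) = 2.7577
Critical value for a one-sided test at α = 0.05: z_α = 1.645.
Power = P(Z > 1.645 − δ) = Φ(1.113) = 0.8671.

Power ≈ 0.867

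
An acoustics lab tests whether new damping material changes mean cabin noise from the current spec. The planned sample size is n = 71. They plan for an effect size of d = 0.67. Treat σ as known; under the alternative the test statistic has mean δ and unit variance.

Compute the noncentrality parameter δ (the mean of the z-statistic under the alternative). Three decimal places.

δ ≈ 5.646

The noncentrality parameter scales effect size by the design's sample-size factor: δ = d·√n = 0.67 × √71 = 5.6455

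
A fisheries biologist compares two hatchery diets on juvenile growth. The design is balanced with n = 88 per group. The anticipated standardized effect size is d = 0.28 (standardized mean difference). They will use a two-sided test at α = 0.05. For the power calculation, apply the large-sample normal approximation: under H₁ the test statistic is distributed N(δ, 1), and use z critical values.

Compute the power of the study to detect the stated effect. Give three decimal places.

Noncentrality parameter: δ = d·√(n/2) = 0.28 × √(88/2) = 1.8573
Two-sided α = 0.05 → critical value z_{0.025} = 1.960.
Power = Φ(δ − 1.960) + Φ(−δ − 1.960) = Φ(-0.103) + Φ(-3.817) = 0.4591 + 0.0001 = 0.4592.

Power ≈ 0.459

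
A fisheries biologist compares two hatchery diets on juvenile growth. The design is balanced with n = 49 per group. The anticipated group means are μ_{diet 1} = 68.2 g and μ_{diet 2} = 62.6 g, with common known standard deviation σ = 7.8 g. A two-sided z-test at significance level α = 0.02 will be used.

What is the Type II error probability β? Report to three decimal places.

β ≈ 0.110

Standardized effect: d = |μ_{diet 1} − μ_{diet 2}| / σ = |68.2 − 62.6| / 7.8 = 0.7179
Noncentrality parameter: δ = d·√(n/2) = 0.7179 × √(49/2) = 3.5537
Critical value for a two-sided test at α = 0.02: z_{α/2} = 2.326.
Power = Φ(δ − 2.326) + Φ(−δ − 2.326) = Φ(1.227) + Φ(-5.880) = 0.8901 + 0.0000 = 0.8901.
Type II error: β = 1 − power = 1 − 0.8901 = 0.1099.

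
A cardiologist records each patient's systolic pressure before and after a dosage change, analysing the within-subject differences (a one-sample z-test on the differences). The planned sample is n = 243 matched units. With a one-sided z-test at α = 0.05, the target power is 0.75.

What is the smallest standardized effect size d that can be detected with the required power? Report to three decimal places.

Required noncentrality: δ = z_{0.05} + z_{0.25} = 1.645 + 0.674 = 2.319.
δ = d·√n ⇒ d = δ/√n = 2.319/√243 = 0.1488.

d ≈ 0.149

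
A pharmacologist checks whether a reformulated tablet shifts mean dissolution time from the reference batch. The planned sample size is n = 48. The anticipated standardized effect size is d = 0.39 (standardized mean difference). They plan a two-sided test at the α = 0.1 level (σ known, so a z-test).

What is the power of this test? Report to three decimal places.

Power ≈ 0.855

Noncentrality parameter: δ = d·√n = 0.39 × √48 = 2.7020
Two-sided α = 0.1 → critical value z_{0.05} = 1.645.
Power = Φ(δ − 1.645) + Φ(−δ − 1.645) = Φ(1.057) + Φ(-4.347) = 0.8548 + 0.0000 = 0.8548.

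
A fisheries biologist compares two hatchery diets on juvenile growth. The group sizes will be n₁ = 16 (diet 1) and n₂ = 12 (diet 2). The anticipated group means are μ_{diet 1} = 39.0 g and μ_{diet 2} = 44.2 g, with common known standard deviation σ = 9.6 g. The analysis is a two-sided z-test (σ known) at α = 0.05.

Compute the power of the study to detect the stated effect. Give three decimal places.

Standardized effect: d = |μ_{diet 1} − μ_{diet 2}| / σ = |39.0 − 44.2| / 9.6 = 0.5417
Noncentrality parameter: δ = d / √(1/n₁ + 1/n₂) = 0.5417 / √(1/16 + 1/12) = 1.4184
Two-sided α = 0.05 → critical value z_{0.025} = 1.960.
Power = Φ(δ − 1.960) + Φ(−δ − 1.960) = Φ(-0.542) + Φ(-3.378) = 0.2941 + 0.0004 = 0.2944.

Power ≈ 0.294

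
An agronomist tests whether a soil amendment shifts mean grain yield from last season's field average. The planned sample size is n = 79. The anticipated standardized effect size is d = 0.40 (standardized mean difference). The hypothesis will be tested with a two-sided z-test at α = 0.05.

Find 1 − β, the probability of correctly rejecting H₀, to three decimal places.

Noncentrality parameter: δ = d·√n = 0.40 × √79 = 3.5553
Critical value for a two-sided test at α = 0.05: z_{α/2} = 1.960.
Power = Φ(δ − 1.960) + Φ(−δ − 1.960) = Φ(1.595) + Φ(-5.515) = 0.9447 + 0.0000 = 0.9447.

Power ≈ 0.945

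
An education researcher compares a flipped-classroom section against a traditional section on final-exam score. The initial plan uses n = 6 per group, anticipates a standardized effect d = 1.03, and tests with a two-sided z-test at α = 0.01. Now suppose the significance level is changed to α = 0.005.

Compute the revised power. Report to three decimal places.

Power ≈ 0.153

δ = d·√(n/2) = 1.03 × √(6/2) = 1.7840 (unchanged). New critical value: z_{0.0025} = 2.807.
Revised power = Φ(δ − 2.807) + Φ(−δ − 2.807) = Φ(-1.023) + Φ(-4.591) = 0.1531 + 0.0000 = 0.1532.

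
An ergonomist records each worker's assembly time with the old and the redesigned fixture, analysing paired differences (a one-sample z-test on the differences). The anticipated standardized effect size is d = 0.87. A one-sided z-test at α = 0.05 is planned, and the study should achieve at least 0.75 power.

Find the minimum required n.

n = 8

For power 0.75 need Φ(δ − z_{0.05}) = 0.75, so δ = z_{0.05} + z_{0.25} = 1.645 + 0.674 = 2.319.
δ = d·√n ⇒ n = (δ/d)² = (2.319 / 0.87)² = 7.11.
Rounding up, n = 8.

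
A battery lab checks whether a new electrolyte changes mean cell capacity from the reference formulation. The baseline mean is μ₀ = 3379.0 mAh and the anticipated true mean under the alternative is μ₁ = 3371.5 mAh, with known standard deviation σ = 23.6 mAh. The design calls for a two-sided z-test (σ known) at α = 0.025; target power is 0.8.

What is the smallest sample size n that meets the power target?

n = 95

Standardized effect: d = |μ₁ − μ₀| / σ = |3371.5 − 3379.0| / 23.6 = 0.3178
For power 0.8 need Φ(δ − z_{0.0125}) = 0.8, so δ = z_{0.0125} + z_{0.20} = 2.241 + 0.842 = 3.083.
(The Φ(−δ − z_{α/2}) term is vanishingly small for δ > 0 and is dropped in the standard sample-size formula.)
δ = d·√n ⇒ n = (δ/d)² = (3.083 / 0.3178)² = 94.11.
Round up to the next whole unit.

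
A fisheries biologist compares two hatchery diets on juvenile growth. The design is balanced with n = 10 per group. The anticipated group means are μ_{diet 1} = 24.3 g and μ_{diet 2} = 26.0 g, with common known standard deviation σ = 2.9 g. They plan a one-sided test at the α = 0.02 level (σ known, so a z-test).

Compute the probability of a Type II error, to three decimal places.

Standardized effect: d = |μ_{diet 1} − μ_{diet 2}| / σ = |24.3 − 26.0| / 2.9 = 0.5862
Noncentrality parameter: λ = d·√(n/2) = 0.5862 × √(10/2) = 1.3108
One-sided α = 0.02 → critical value z_{0.02} = 2.054.
Power = P(Z > 2.054 − λ) = Φ(-0.743) = 0.2288.
Type II error: β = 1 − power = 1 − 0.2288 = 0.7712.

β ≈ 0.771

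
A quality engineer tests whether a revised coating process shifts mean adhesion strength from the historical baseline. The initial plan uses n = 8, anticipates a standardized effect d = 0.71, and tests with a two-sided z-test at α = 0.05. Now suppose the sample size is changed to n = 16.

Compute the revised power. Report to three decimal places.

Power ≈ 0.811

With n = 16: δ = d·√n = 0.71 × √16 = 2.8400. Critical value z_{0.025} = 1.960.
Revised power = Φ(δ − 1.960) + Φ(−δ − 1.960) = Φ(0.880) + Φ(-4.800) = 0.8106 + 0.0000 = 0.8106.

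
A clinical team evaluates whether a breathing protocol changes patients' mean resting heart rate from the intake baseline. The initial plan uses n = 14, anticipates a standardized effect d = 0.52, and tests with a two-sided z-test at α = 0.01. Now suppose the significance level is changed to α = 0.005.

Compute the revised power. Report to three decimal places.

δ = d·√n = 0.52 × √14 = 1.9457 (unchanged). New critical value: z_{0.0025} = 2.807.
Revised power = Φ(δ − 2.807) + Φ(−δ − 2.807) = Φ(-0.861) + Φ(-4.753) = 0.1945 + 0.0000 = 0.1945.

Power ≈ 0.195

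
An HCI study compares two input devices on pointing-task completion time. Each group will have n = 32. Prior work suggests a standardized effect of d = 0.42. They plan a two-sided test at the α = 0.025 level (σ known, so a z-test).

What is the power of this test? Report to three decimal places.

Noncentrality parameter: δ = d·√(n/2) = 0.42 × √(32/2) = 1.6800
Two-sided α = 0.025 → critical value z_{0.0125} = 2.241.
Power = Φ(δ − 2.241) + Φ(−δ − 2.241) = Φ(-0.561) + Φ(-3.921) = 0.2873 + 0.0000 = 0.2873.

Power ≈ 0.287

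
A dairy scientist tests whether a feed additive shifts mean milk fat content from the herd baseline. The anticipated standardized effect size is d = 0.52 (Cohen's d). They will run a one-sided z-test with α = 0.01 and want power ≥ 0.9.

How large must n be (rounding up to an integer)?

Set Φ(δ − 2.326) = 0.9; then δ − 2.326 = Φ⁻¹(0.9) = 1.282, giving δ = 3.608.
δ = d·√n ⇒ n = (δ/d)² = (3.608 / 0.52)² = 48.14.
Rounding up, n = 49.

n = 49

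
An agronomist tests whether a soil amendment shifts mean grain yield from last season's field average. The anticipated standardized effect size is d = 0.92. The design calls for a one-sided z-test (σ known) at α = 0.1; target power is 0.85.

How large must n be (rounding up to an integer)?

n = 7

Set Φ(δ − 1.282) = 0.85; then δ − 1.282 = Φ⁻¹(0.85) = 1.036, giving δ = 2.318.
δ = d·√n ⇒ n = (δ/d)² = (2.318 / 0.92)² = 6.35.
Rounding up, n = 7.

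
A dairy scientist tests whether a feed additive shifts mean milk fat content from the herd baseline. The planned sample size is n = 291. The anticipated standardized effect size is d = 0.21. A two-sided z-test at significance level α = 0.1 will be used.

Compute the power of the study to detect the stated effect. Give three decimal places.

Noncentrality parameter: δ = d·√n = 0.21 × √291 = 3.5823
Critical value for a two-sided test at α = 0.1: z_{α/2} = 1.645.
Power = Φ(δ − 1.645) + Φ(−δ − 1.645) = Φ(1.937) + Φ(-5.227) = 0.9737 + 0.0000 = 0.9737.

Power ≈ 0.974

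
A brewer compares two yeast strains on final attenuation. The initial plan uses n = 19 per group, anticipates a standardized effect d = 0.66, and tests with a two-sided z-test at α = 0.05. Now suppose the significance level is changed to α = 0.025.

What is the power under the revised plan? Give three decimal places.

Power ≈ 0.418

δ = d·√(n/2) = 0.66 × √(19/2) = 2.0343 (unchanged). New critical value: z_{0.0125} = 2.241.
Revised power = Φ(δ − 2.241) + Φ(−δ − 2.241) = Φ(-0.207) + Φ(-4.276) = 0.4179 + 0.0000 = 0.4180.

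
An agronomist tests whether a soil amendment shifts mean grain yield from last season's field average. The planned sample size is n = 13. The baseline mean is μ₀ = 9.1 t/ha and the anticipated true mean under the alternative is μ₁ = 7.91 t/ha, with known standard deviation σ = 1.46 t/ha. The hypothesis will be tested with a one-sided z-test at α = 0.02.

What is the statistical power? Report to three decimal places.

Standardized effect: d = |μ₁ − μ₀| / σ = |7.91 − 9.1| / 1.46 = 0.8151
Noncentrality parameter: δ = d·√n = 0.8151 × √13 = 2.9388
One-sided α = 0.02 → critical value z_{0.02} = 2.054.
Power = P(Z > 2.054 − δ) = Φ(0.885) = 0.8119.

Power ≈ 0.812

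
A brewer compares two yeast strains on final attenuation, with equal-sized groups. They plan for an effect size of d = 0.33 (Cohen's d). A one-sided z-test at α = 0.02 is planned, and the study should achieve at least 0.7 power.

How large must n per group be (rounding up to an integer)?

n = 123 per group

For power 0.7 need Φ(δ − z_{0.02}) = 0.7, so δ = z_{0.02} + z_{0.30} = 2.054 + 0.524 = 2.578.
δ = d·√(n/2) ⇒ n = 2(δ/d)² = 2 × (2.578 / 0.33)² = 122.07.
Round up to the next whole unit.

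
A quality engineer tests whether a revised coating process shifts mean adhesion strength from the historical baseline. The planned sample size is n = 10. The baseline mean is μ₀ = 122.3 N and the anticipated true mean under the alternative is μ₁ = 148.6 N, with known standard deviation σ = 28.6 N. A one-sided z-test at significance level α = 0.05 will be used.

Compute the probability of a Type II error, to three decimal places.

β ≈ 0.103

Standardized effect: d = |μ₁ − μ₀| / σ = |148.6 − 122.3| / 28.6 = 0.9196
Noncentrality parameter: δ = d·√n = 0.9196 × √10 = 2.9080
Critical value for a one-sided test at α = 0.05: z_α = 1.645.
Power = P(Z > 1.645 − δ) = Φ(1.263) = 0.8967.
Type II error: β = 1 − power = 1 − 0.8967 = 0.1033.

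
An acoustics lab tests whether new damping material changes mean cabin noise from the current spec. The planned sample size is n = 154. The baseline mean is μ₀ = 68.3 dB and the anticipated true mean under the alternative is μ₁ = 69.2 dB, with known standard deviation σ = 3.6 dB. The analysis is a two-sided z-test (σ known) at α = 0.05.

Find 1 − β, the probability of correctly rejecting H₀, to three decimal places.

Standardized effect: d = |μ₁ − μ₀| / σ = |69.2 − 68.3| / 3.6 = 0.2500
Noncentrality parameter: δ = d·√n = 0.2500 × √154 = 3.1024
Critical value for a two-sided test at α = 0.05: z_{α/2} = 1.960.
Power = Φ(δ − 1.960) + Φ(−δ − 1.960) = Φ(1.142) + Φ(-5.062) = 0.8734 + 0.0000 = 0.8734.

Power ≈ 0.873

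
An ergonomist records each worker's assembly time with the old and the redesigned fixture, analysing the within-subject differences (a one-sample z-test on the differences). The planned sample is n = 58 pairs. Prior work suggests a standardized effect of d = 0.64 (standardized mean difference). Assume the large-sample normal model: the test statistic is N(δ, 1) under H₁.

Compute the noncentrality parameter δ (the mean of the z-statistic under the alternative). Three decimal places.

δ ≈ 4.874

δ = d·√n = 0.64 × √58 = 4.8741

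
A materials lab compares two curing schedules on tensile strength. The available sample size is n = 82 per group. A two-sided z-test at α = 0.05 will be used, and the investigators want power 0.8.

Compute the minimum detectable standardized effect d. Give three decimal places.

Required noncentrality: δ = z_{0.025} + z_{0.20} = 1.960 + 0.842 = 2.802.
(Lower-tail contribution to power is negligible for δ > 0.)
δ = d·√(n/2) ⇒ d = δ/√(n/2) = 2.802/√(82/2) = 0.4375.

d ≈ 0.438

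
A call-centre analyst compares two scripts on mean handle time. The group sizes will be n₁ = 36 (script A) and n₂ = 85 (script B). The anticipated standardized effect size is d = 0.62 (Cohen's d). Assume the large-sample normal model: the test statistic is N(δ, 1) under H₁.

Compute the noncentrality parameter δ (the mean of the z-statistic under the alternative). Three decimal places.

δ ≈ 3.118

δ = d / √(1/n₁ + 1/n₂) = 0.62 / √(1/36 + 1/85) = 3.1179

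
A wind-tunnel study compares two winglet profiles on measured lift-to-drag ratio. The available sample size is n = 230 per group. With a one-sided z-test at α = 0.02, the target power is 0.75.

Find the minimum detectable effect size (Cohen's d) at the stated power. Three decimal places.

d ≈ 0.254

Required noncentrality: δ = z_{0.02} + z_{0.25} = 2.054 + 0.674 = 2.728.
δ = d·√(n/2) ⇒ d = δ/√(n/2) = 2.728/√(230/2) = 0.2544.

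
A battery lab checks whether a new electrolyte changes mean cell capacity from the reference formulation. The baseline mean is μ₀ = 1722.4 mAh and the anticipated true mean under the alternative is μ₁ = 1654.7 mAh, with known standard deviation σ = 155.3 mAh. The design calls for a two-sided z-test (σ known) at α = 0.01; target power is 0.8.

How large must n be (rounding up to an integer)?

Standardized effect: d = |μ₁ − μ₀| / σ = |1654.7 − 1722.4| / 155.3 = 0.4359
Set Φ(δ − 2.576) = 0.8; then δ − 2.576 = Φ⁻¹(0.8) = 0.842, giving δ = 3.417.
(For δ > 0 the lower-tail rejection region contributes negligibly to power, so the one-term inversion is standard.)
δ = d·√n ⇒ n = (δ/d)² = (3.417 / 0.4359)² = 61.46.
Round up to the next whole unit.

n = 62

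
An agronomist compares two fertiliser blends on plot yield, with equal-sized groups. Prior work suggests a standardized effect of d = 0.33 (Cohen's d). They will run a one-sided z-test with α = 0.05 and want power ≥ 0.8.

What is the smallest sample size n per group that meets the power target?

n = 114 per group

Set Φ(δ − 1.645) = 0.8; then δ − 1.645 = Φ⁻¹(0.8) = 0.842, giving δ = 2.486.
δ = d·√(n/2) ⇒ n = 2(δ/d)² = 2 × (2.486 / 0.33)² = 113.55.
Round up to the next whole unit.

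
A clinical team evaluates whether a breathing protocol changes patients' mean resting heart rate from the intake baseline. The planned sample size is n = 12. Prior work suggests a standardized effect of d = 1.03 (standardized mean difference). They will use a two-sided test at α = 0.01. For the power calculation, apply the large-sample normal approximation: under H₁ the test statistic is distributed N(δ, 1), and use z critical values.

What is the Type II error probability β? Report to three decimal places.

β ≈ 0.161

Noncentrality parameter: δ = d·√n = 1.03 × √12 = 3.5680
Critical value for a two-sided test at α = 0.01: z_{α/2} = 2.576.
Power = Φ(δ − 2.576) + Φ(−δ − 2.576) = Φ(0.992) + Φ(-6.144) = 0.8394 + 0.0000 = 0.8394.
Type II error: β = 1 − power = 1 − 0.8394 = 0.1606.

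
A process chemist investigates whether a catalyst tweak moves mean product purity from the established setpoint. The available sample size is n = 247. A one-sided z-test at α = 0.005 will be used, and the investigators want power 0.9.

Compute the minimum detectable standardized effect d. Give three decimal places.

Need Φ(δ − 2.576) = 0.9, so δ = 2.576 + 1.282 = 3.857.
δ = d·√n ⇒ d = δ/√n = 3.857/√247 = 0.2454.

d ≈ 0.245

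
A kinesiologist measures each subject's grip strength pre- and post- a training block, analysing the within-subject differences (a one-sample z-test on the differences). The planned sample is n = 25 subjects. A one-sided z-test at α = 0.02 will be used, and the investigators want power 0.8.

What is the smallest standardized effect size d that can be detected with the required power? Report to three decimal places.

Required noncentrality: δ = z_{0.02} + z_{0.20} = 2.054 + 0.842 = 2.895.
δ = d·√n ⇒ d = δ/√n = 2.895/√25 = 0.5791.

d ≈ 0.579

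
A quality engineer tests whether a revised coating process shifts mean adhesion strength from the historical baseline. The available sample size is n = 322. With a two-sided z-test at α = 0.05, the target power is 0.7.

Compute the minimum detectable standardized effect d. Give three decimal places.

d ≈ 0.138

Need Φ(δ − 1.960) = 0.7, so δ = 1.960 + 0.524 = 2.484.
(Lower-tail contribution to power is negligible for δ > 0.)
δ = d·√n ⇒ d = δ/√n = 2.484/√322 = 0.1384.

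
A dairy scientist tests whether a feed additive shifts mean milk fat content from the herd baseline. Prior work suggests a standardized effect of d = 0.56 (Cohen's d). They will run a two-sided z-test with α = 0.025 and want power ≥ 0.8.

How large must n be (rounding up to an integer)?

n = 31

For power 0.8 need Φ(δ − z_{0.0125}) = 0.8, so δ = z_{0.0125} + z_{0.20} = 2.241 + 0.842 = 3.083.
(For δ > 0 the lower-tail rejection region contributes negligibly to power, so the one-term inversion is standard.)
δ = d·√n ⇒ n = (δ/d)² = (3.083 / 0.56)² = 30.31.
Rounding up, n = 31.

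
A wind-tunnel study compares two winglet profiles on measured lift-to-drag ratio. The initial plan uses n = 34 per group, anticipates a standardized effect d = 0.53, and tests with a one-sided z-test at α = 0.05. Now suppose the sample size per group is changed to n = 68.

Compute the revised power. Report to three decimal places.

With n = 68 per group: δ = d·√(n/2) = 0.53 × √(68/2) = 3.0904. Critical value z_{0.05} = 1.645.
Revised power = Φ(δ − 1.645) = Φ(1.446) = 0.9258.

Power ≈ 0.926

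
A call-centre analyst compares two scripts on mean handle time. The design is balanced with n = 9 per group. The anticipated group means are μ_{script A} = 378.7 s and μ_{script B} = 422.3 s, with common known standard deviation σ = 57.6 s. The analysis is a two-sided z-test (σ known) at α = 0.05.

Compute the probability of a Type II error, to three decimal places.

Standardized effect: d = |μ_{script A} − μ_{script B}| / σ = |378.7 − 422.3| / 57.6 = 0.7569
Noncentrality parameter: δ = d·√(n/2) = 0.7569 × √(9/2) = 1.6057
Two-sided α = 0.05 → critical value z_{0.025} = 1.960.
Power = Φ(δ − 1.960) + Φ(−δ − 1.960) = Φ(-0.354) + Φ(-3.566) = 0.3616 + 0.0002 = 0.3618.
Type II error: β = 1 − power = 1 − 0.3618 = 0.6382.

β ≈ 0.638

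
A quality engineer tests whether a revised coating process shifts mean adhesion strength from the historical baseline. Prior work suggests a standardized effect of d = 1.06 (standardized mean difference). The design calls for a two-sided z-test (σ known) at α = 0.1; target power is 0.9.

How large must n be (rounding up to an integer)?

n = 8

Set Φ(δ − 1.645) = 0.9; then δ − 1.645 = Φ⁻¹(0.9) = 1.282, giving δ = 2.926.
(The Φ(−δ − z_{α/2}) term is vanishingly small for δ > 0 and is dropped in the standard sample-size formula.)
δ = d·√n ⇒ n = (δ/d)² = (2.926 / 1.06)² = 7.62.
Rounding up, n = 8.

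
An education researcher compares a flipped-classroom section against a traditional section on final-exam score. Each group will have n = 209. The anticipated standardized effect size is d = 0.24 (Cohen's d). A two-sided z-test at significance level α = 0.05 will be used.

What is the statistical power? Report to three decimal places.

Power ≈ 0.689

Noncentrality parameter: δ = d·√(n/2) = 0.24 × √(209/2) = 2.4534
Critical value for a two-sided test at α = 0.05: z_{α/2} = 1.960.
Power = Φ(δ − 1.960) + Φ(−δ − 1.960) = Φ(0.493) + Φ(-4.413) = 0.6891 + 0.0000 = 0.6892.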